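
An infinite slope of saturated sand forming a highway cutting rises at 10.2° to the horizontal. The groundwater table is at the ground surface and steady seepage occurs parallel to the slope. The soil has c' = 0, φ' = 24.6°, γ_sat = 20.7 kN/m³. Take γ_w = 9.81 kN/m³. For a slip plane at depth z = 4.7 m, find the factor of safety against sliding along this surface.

FS = 1.34

With seepage parallel to the slope and the water table at the surface, the effective normal stress on the slip plane uses the buoyant unit weight γ' = γ_sat − γ_w while the driving shear stress uses γ_sat:
FS = [c' + γ' z cos²β tanφ'] / [γ_sat z sinβ cosβ]
(For c' = 0 this reduces to FS = (γ'/γ_sat)·tanφ'/tanβ.)
γ' = 20.7 − 9.81 = 10.89 kN/m³
Numerator = 0.0 + 10.89·4.7·cos²10.2°·tan24.6° = 0.0 + 10.89·4.7·0.9686·0.4578 = 22.699 kPa
Denominator = 20.7·4.7·sin10.2°·cos10.2° = 20.7·4.7·0.1771·0.9842 = 16.956 kPa
FS = 22.699 / 16.956 = 1.339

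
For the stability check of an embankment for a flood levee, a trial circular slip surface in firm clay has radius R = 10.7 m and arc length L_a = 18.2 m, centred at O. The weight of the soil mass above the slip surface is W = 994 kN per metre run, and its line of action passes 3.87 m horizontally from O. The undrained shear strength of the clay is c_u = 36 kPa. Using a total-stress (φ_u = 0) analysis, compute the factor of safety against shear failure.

Taking moments about the centre O, the resisting moment is provided by the undrained shear strength acting along the arc:
M_R = c_u·L_a·R = 36·18.20·10.7 = 7010.6 kN·m/m
M_D = W·d = 994·3.87 = 3846.8 kN·m/m
FS = M_R / M_D = 7010.6 / 3846.8 = 1.822

FS = 1.82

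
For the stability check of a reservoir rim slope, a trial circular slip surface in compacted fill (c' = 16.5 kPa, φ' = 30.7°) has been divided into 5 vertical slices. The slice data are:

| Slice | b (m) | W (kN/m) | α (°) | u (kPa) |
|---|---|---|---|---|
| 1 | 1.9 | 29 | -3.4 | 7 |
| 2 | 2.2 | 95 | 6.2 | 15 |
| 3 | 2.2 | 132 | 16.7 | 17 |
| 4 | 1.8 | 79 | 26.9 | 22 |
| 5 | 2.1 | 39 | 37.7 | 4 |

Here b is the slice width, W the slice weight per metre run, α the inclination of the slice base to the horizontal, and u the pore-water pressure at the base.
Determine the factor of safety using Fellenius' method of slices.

Ordinary method of slices: FS = Σ[c'·Δl_i + (W_i cosα_i − u_i·Δl_i)·tanφ'] / Σ W_i sinα_i, with Δl_i = b_i / cosα_i.
Slice 1: Δl = 1.9/cos(-3.4°) = 1.903 m; N'_1 = 29·cos(-3.4°) − 7·1.903 = 15.6; c'Δl = 31.41; W sinα = -1.7
Slice 2: Δl = 2.2/cos6.2° = 2.213 m; N'_2 = 95·cos6.2° − 15·2.213 = 61.3; c'Δl = 36.51; W sinα = 10.3
Slice 3: Δl = 2.2/cos16.7° = 2.297 m; N'_3 = 132·cos16.7° − 17·2.297 = 87.4; c'Δl = 37.90; W sinα = 37.9
Slice 4: Δl = 1.8/cos26.9° = 2.018 m; N'_4 = 79·cos26.9° − 22·2.018 = 26.0; c'Δl = 33.30; W sinα = 35.7
Slice 5: Δl = 2.1/cos37.7° = 2.654 m; N'_5 = 39·cos37.7° − 4·2.654 = 20.2; c'Δl = 43.79; W sinα = 23.8
Σc'Δl = 182.9 kN/m; ΣN' = 210.5 kN/m; ΣW sinα = 106.1 kN/m
Resisting = 182.9 + 210.5·tan30.7° = 182.9 + 125.0 = 307.9 kN/m
FS = 307.9 / 106.1 = 2.903

FS = 2.90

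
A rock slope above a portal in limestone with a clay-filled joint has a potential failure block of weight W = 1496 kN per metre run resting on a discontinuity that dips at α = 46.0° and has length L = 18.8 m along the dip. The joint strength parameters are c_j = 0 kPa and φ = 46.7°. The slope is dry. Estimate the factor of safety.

Resolving the block weight along and normal to the plane and applying the Mohr–Coulomb strength on the joint:
N' = W cosα = 1496·cos46.0° = 1039.2 kN/m
Driving force T = W sinα = 1496·sin46.0° = 1076.1 kN/m
Resisting force R = c_j·L + N'·tanφ = 0·18.8 + 1039.2·tan46.7° = 0.0 + 1102.8 = 1102.8 kN/m
FS = R / T = 1102.8 / 1076.1 = 1.025

FS = 1.02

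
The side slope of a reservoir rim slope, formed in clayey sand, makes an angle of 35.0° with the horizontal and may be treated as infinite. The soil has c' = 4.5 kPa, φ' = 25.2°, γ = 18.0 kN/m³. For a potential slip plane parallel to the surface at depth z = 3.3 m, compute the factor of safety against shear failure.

FS = 0.83

For an infinite slope with a slip plane parallel to the surface (no pore pressure): FS = [c' + γz cos²β tanφ'] / [γz sinβ cosβ].
γz = 18.0·3.3 = 59.40 kN/m²
Numerator = 4.5 + 59.40·cos²35.0°·tan25.2° = 4.5 + 59.40·0.6710·0.4706 = 23.256 kPa
Denominator = 59.40·sin35.0°·cos35.0° = 59.40·0.5736·0.8192 = 27.909 kPa
FS = 23.256 / 27.909 = 0.833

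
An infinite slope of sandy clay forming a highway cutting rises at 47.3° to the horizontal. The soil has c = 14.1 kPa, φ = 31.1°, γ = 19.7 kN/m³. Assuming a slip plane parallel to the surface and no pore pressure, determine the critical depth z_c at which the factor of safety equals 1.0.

z_c = 3.24 m

Setting FS = 1.00 in FS = [c + γz cos²β tanφ] / [γz sinβ cosβ] and solving for z:
z = c / [γ cosβ (FS·sinβ − cosβ·tanφ)]
  = 14.1 / [19.7·cos47.3°·(1.00·sin47.3° − cos47.3°·tan31.1°)]
  = 14.1 / [19.7·0.6782·(1.00·0.7349 − 0.6782·0.6032)]
  = 14.1 / 4.3529 = 3.239 m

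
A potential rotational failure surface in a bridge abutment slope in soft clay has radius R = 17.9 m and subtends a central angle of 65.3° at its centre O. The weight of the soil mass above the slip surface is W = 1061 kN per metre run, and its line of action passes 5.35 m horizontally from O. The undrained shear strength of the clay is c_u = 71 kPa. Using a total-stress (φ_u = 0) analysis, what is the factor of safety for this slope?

Taking moments about the centre O, the resisting moment is provided by the undrained shear strength acting along the arc:
Arc length L_a = R·θ = 17.9·(65.3°·π/180) = 17.9·1.1397 = 20.40 m
M_R = c_u·L_a·R = 71·20.40·17.9 = 25927.2 kN·m/m
M_D = W·d = 1061·5.35 = 5676.3 kN·m/m
FS = M_R / M_D = 25927.2 / 5676.3 = 4.568

FS = 4.57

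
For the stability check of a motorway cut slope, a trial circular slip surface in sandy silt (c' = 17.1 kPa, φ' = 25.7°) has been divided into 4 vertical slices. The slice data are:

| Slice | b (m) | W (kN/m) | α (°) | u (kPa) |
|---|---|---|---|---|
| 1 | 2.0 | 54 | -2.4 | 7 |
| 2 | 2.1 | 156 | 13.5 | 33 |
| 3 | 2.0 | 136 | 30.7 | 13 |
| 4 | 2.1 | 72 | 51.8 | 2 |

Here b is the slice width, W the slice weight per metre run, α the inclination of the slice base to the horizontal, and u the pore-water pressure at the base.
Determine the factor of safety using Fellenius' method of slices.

FS = 1.79

Ordinary method of slices: FS = Σ[c'·Δl_i + (W_i cosα_i − u_i·Δl_i)·tanφ'] / Σ W_i sinα_i, with Δl_i = b_i / cosα_i.
Slice 1: Δl = 2.0/cos(-2.4°) = 2.002 m; N'_1 = 54·cos(-2.4°) − 7·2.002 = 39.9; c'Δl = 34.23; W sinα = -2.3
Slice 2: Δl = 2.1/cos13.5° = 2.160 m; N'_2 = 156·cos13.5° − 33·2.160 = 80.4; c'Δl = 36.93; W sinα = 36.4
Slice 3: Δl = 2.0/cos30.7° = 2.326 m; N'_3 = 136·cos30.7° − 13·2.326 = 86.7; c'Δl = 39.77; W sinα = 69.4
Slice 4: Δl = 2.1/cos51.8° = 3.396 m; N'_4 = 72·cos51.8° − 2·3.396 = 37.7; c'Δl = 58.07; W sinα = 56.6
Σc'Δl = 169.0 kN/m; ΣN' = 244.8 kN/m; ΣW sinα = 160.2 kN/m
Resisting = 169.0 + 244.8·tan25.7° = 169.0 + 117.8 = 286.8 kN/m
FS = 286.8 / 160.2 = 1.791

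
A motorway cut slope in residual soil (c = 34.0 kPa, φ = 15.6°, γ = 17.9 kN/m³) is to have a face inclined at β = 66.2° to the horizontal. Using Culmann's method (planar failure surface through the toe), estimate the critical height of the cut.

Culmann's analysis gives the critical failure plane at α_cr = (β + φ)/2 = (66.2 + 15.6)/2 = 40.9°, and the critical height
H_c = (4c/γ) · sinβ cosφ / [1 − cos(β − φ)]
    = (4·34.0/17.9) · sin66.2°·cos15.6° / [1 − cos(50.6°)]
    = 7.598 · 0.9150·0.9632 / [1 − 0.6347]
    = 7.598 · 0.8813 / 0.3653
    = 18.33 m

H_c = 18.33 m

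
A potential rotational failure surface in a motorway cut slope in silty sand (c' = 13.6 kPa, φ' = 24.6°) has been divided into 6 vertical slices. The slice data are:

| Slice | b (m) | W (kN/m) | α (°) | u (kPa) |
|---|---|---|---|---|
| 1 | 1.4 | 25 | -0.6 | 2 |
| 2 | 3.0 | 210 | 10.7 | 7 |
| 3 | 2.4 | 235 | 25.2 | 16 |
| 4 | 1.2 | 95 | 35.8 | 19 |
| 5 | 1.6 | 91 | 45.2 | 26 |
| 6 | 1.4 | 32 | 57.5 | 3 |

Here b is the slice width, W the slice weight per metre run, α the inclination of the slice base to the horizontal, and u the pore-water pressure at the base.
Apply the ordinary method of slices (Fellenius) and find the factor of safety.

FS = 1.35

Ordinary method of slices: FS = Σ[c'·Δl_i + (W_i cosα_i − u_i·Δl_i)·tanφ'] / Σ W_i sinα_i, with Δl_i = b_i / cosα_i.
Slice 1: Δl = 1.4/cos(-0.6°) = 1.400 m; N'_1 = 25·cos(-0.6°) − 2·1.400 = 22.2; c'Δl = 19.04; W sinα = -0.3
Slice 2: Δl = 3.0/cos10.7° = 3.053 m; N'_2 = 210·cos10.7° − 7·3.053 = 185.0; c'Δl = 41.52; W sinα = 39.0
Slice 3: Δl = 2.4/cos25.2° = 2.652 m; N'_3 = 235·cos25.2° − 16·2.652 = 170.2; c'Δl = 36.07; W sinα = 100.1
Slice 4: Δl = 1.2/cos35.8° = 1.480 m; N'_4 = 95·cos35.8° − 19·1.480 = 48.9; c'Δl = 20.12; W sinα = 55.6
Slice 5: Δl = 1.6/cos45.2° = 2.271 m; N'_5 = 91·cos45.2° − 26·2.271 = 5.1; c'Δl = 30.88; W sinα = 64.6
Slice 6: Δl = 1.4/cos57.5° = 2.606 m; N'_6 = 32·cos57.5° − 3·2.606 = 9.4; c'Δl = 35.44; W sinα = 27.0
Σc'Δl = 183.1 kN/m; ΣN' = 440.8 kN/m; ΣW sinα = 285.9 kN/m
Resisting = 183.1 + 440.8·tan24.6° = 183.1 + 201.8 = 384.9 kN/m
FS = 384.9 / 285.9 = 1.346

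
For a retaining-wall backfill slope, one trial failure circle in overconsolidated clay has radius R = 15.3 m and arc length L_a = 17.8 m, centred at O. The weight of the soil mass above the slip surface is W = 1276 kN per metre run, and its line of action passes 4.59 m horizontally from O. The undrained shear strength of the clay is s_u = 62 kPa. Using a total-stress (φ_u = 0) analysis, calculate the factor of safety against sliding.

FS = 2.88

Taking moments about the centre O, the resisting moment is provided by the undrained shear strength acting along the arc:
M_R = s_u·L_a·R = 62·17.80·15.3 = 16885.1 kN·m/m
M_D = W·d = 1276·4.59 = 5856.8 kN·m/m
FS = M_R / M_D = 16885.1 / 5856.8 = 2.883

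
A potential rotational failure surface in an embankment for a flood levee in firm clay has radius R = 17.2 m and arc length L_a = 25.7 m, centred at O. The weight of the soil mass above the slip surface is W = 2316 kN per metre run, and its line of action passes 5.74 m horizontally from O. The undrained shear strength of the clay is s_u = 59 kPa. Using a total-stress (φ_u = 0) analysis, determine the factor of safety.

Taking moments about the centre O, the resisting moment is provided by the undrained shear strength acting along the arc:
M_R = s_u·L_a·R = 59·25.70·17.2 = 26080.4 kN·m/m
M_D = W·d = 2316·5.74 = 13293.8 kN·m/m
FS = M_R / M_D = 26080.4 / 13293.8 = 1.962

FS = 1.96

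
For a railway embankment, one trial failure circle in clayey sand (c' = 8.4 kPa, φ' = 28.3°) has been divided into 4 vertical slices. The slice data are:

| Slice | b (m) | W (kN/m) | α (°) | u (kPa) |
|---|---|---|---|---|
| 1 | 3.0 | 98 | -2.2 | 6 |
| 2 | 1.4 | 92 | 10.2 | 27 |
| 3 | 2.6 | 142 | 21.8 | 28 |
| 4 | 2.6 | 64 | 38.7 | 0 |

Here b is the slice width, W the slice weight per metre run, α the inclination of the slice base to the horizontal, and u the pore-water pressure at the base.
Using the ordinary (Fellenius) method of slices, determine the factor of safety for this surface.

FS = 2.05

Ordinary method of slices: FS = Σ[c'·Δl_i + (W_i cosα_i − u_i·Δl_i)·tanφ'] / Σ W_i sinα_i, with Δl_i = b_i / cosα_i.
Slice 1: Δl = 3.0/cos(-2.2°) = 3.002 m; N'_1 = 98·cos(-2.2°) − 6·3.002 = 79.9; c'Δl = 25.22; W sinα = -3.8
Slice 2: Δl = 1.4/cos10.2° = 1.422 m; N'_2 = 92·cos10.2° − 27·1.422 = 52.1; c'Δl = 11.95; W sinα = 16.3
Slice 3: Δl = 2.6/cos21.8° = 2.800 m; N'_3 = 142·cos21.8° − 28·2.800 = 53.4; c'Δl = 23.52; W sinα = 52.7
Slice 4: Δl = 2.6/cos38.7° = 3.331 m; N'_4 = 64·cos38.7° − 0·3.331 = 49.9; c'Δl = 27.98; W sinα = 40.0
Σc'Δl = 88.7 kN/m; ΣN' = 235.4 kN/m; ΣW sinα = 105.3 kN/m
Resisting = 88.7 + 235.4·tan28.3° = 88.7 + 126.8 = 215.4 kN/m
FS = 215.4 / 105.3 = 2.046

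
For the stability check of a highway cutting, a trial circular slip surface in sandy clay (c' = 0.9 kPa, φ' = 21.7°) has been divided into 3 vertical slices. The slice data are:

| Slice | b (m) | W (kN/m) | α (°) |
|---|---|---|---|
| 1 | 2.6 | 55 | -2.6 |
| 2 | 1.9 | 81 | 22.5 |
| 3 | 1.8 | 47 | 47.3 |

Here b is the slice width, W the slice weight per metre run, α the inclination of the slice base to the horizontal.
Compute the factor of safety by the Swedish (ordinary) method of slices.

FS = 1.12

Ordinary method of slices: FS = Σ[c'·Δl_i + (W_i cosα_i)·tanφ'] / Σ W_i sinα_i, with Δl_i = b_i / cosα_i.
Slice 1: Δl = 2.6/cos(-2.6°) = 2.603 m; N'_1 = 55·cos(-2.6°) = 54.9; c'Δl = 2.34; W sinα = -2.5
Slice 2: Δl = 1.9/cos22.5° = 2.057 m; N'_2 = 81·cos22.5° = 74.8; c'Δl = 1.85; W sinα = 31.0
Slice 3: Δl = 1.8/cos47.3° = 2.654 m; N'_3 = 47·cos47.3° = 31.9; c'Δl = 2.39; W sinα = 34.5
Σc'Δl = 6.6 kN/m; ΣN' = 161.7 kN/m; ΣW sinα = 63.0 kN/m
Resisting = 6.6 + 161.7·tan21.7° = 6.6 + 64.3 = 70.9 kN/m
FS = 70.9 / 63.0 = 1.125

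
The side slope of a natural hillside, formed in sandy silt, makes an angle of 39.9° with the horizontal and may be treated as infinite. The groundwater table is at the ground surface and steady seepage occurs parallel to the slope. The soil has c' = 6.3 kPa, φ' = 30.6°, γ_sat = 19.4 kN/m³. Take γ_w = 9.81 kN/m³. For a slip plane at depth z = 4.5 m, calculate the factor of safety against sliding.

With seepage parallel to the slope and the water table at the surface, the effective normal stress on the slip plane uses the buoyant unit weight γ' = γ_sat − γ_w while the driving shear stress uses γ_sat:
FS = [c' + γ' z cos²β tanφ'] / [γ_sat z sinβ cosβ]
γ' = 19.4 − 9.81 = 9.59 kN/m³
Numerator = 6.3 + 9.59·4.5·cos²39.9°·tan30.6° = 6.3 + 9.59·4.5·0.5885·0.5914 = 21.321 kPa
Denominator = 19.4·4.5·sin39.9°·cos39.9° = 19.4·4.5·0.6414·0.7672 = 42.960 kPa
FS = 21.321 / 42.960 = 0.496

FS = 0.50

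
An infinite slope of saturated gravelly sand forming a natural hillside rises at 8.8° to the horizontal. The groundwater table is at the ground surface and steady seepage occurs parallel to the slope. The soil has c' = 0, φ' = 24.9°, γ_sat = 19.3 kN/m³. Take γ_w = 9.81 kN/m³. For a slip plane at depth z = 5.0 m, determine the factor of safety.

With seepage parallel to the slope and the water table at the surface, the effective normal stress on the slip plane uses the buoyant unit weight γ' = γ_sat − γ_w while the driving shear stress uses γ_sat:
FS = [c' + γ' z cos²β tanφ'] / [γ_sat z sinβ cosβ]
(For c' = 0 this reduces to FS = (γ'/γ_sat)·tanφ'/tanβ.)
γ' = 19.3 − 9.81 = 9.49 kN/m³
Numerator = 0.0 + 9.49·5.0·cos²8.8°·tan24.9° = 0.0 + 9.49·5.0·0.9766·0.4642 = 21.510 kPa
Denominator = 19.3·5.0·sin8.8°·cos8.8° = 19.3·5.0·0.1530·0.9882 = 14.589 kPa
FS = 21.510 / 14.589 = 1.474

FS = 1.47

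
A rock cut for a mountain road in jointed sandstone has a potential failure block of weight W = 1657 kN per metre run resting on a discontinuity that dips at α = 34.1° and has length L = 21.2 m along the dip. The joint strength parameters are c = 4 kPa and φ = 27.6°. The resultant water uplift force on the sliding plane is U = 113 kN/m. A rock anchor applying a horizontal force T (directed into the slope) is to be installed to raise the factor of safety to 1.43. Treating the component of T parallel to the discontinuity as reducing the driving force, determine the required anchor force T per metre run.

Resolving forces along and normal to the sliding plane, with the horizontal anchor force T adding T·sinα to the effective normal force and T·cosα acting up the plane against the driving force:
FS = [cL + (W cosα − U + T sinα) tanφ] / [W sinα − T cosα]
Without the anchor: N' = 1259.1 kN/m, driving T_d = 929.0 kN/m, resisting R = 4·21.2 + 1259.1·tan27.6° = 743.0 kN/m, FS = 0.80.
Setting FS = 1.43 and solving for T:
1.43·(929.0 − T cos34.1°) = 743.0 + T sin34.1°·tan27.6°
T·(sin34.1°·tan27.6° + 1.43·cos34.1°) = 1.43·929.0 − 743.0
T·(0.5606·0.5228 + 1.43·0.8281) = 1328.4 − 743.0 = 585.4
T·1.4772 = 585.4
T = 396.3 kN/m

T = 396 kN/m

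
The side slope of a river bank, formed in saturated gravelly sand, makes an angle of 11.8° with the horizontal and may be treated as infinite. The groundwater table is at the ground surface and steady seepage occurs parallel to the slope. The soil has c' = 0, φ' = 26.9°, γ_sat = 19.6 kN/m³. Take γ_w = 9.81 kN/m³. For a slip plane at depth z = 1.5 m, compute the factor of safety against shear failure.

FS = 1.21

With seepage parallel to the slope and the water table at the surface, the effective normal stress on the slip plane uses the buoyant unit weight γ' = γ_sat − γ_w while the driving shear stress uses γ_sat:
FS = [c' + γ' z cos²β tanφ'] / [γ_sat z sinβ cosβ]
(For c' = 0 this reduces to FS = (γ'/γ_sat)·tanφ'/tanβ.)
γ' = 19.6 − 9.81 = 9.79 kN/m³
Numerator = 0.0 + 9.79·1.5·cos²11.8°·tan26.9° = 0.0 + 9.79·1.5·0.9582·0.5073 = 7.139 kPa
Denominator = 19.6·1.5·sin11.8°·cos11.8° = 19.6·1.5·0.2045·0.9789 = 5.885 kPa
FS = 7.139 / 5.885 = 1.213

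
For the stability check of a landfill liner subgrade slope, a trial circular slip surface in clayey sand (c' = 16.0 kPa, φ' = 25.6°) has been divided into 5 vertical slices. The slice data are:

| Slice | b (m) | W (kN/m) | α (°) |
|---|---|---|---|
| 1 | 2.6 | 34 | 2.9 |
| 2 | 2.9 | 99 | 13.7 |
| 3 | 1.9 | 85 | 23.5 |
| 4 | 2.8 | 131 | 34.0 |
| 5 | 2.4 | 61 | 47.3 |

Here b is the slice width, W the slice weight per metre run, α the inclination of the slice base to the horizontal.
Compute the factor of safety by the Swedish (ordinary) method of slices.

Ordinary method of slices: FS = Σ[c'·Δl_i + (W_i cosα_i)·tanφ'] / Σ W_i sinα_i, with Δl_i = b_i / cosα_i.
Slice 1: Δl = 2.6/cos2.9° = 2.603 m; N'_1 = 34·cos2.9° = 34.0; c'Δl = 41.65; W sinα = 1.7
Slice 2: Δl = 2.9/cos13.7° = 2.985 m; N'_2 = 99·cos13.7° = 96.2; c'Δl = 47.76; W sinα = 23.4
Slice 3: Δl = 1.9/cos23.5° = 2.072 m; N'_3 = 85·cos23.5° = 78.0; c'Δl = 33.15; W sinα = 33.9
Slice 4: Δl = 2.8/cos34.0° = 3.377 m; N'_4 = 131·cos34.0° = 108.6; c'Δl = 54.04; W sinα = 73.3
Slice 5: Δl = 2.4/cos47.3° = 3.539 m; N'_5 = 61·cos47.3° = 41.4; c'Δl = 56.62; W sinα = 44.8
Σc'Δl = 233.2 kN/m; ΣN' = 358.1 kN/m; ΣW sinα = 177.1 kN/m
Resisting = 233.2 + 358.1·tan25.6° = 233.2 + 171.6 = 404.8 kN/m
FS = 404.8 / 177.1 = 2.285

FS = 2.29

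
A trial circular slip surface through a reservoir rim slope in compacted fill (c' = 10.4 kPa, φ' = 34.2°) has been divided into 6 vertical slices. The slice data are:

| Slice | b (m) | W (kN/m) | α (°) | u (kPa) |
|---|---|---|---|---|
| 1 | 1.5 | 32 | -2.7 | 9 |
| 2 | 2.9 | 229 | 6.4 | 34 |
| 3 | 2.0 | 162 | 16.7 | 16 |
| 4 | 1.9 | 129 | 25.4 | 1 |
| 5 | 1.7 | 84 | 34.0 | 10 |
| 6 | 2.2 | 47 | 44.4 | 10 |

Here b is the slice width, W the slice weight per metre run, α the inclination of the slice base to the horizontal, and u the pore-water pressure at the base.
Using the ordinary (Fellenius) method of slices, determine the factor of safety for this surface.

FS = 2.13

Ordinary method of slices: FS = Σ[c'·Δl_i + (W_i cosα_i − u_i·Δl_i)·tanφ'] / Σ W_i sinα_i, with Δl_i = b_i / cosα_i.
Slice 1: Δl = 1.5/cos(-2.7°) = 1.502 m; N'_1 = 32·cos(-2.7°) − 9·1.502 = 18.4; c'Δl = 15.62; W sinα = -1.5
Slice 2: Δl = 2.9/cos6.4° = 2.918 m; N'_2 = 229·cos6.4° − 34·2.918 = 128.4; c'Δl = 30.35; W sinα = 25.5
Slice 3: Δl = 2.0/cos16.7° = 2.088 m; N'_3 = 162·cos16.7° − 16·2.088 = 121.8; c'Δl = 21.72; W sinα = 46.6
Slice 4: Δl = 1.9/cos25.4° = 2.103 m; N'_4 = 129·cos25.4° − 1·2.103 = 114.4; c'Δl = 21.87; W sinα = 55.3
Slice 5: Δl = 1.7/cos34.0° = 2.051 m; N'_5 = 84·cos34.0° − 10·2.051 = 49.1; c'Δl = 21.33; W sinα = 47.0
Slice 6: Δl = 2.2/cos44.4° = 3.079 m; N'_6 = 47·cos44.4° − 10·3.079 = 2.8; c'Δl = 32.02; W sinα = 32.9
Σc'Δl = 142.9 kN/m; ΣN' = 434.9 kN/m; ΣW sinα = 205.8 kN/m
Resisting = 142.9 + 434.9·tan34.2° = 142.9 + 295.6 = 438.5 kN/m
FS = 438.5 / 205.8 = 2.131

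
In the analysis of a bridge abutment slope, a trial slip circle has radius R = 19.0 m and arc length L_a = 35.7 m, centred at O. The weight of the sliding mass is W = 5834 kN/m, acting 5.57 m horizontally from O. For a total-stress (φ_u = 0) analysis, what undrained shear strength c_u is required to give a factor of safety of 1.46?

c_u = 69.9 kPa

FS = c_u·L_a·R / (W·d), so c_u = FS·W·d / (L_a·R).
c_u = 1.46·5834·5.57 / (35.70·19.0) = 47443.3 / 678.30 = 69.94 kPa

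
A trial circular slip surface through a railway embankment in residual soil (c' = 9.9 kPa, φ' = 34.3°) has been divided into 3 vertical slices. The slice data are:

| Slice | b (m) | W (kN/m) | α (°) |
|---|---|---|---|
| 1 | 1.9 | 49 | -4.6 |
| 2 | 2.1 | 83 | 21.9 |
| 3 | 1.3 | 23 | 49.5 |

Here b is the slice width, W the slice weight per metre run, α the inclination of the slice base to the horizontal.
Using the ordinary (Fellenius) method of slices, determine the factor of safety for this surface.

Ordinary method of slices: FS = Σ[c'·Δl_i + (W_i cosα_i)·tanφ'] / Σ W_i sinα_i, with Δl_i = b_i / cosα_i.
Slice 1: Δl = 1.9/cos(-4.6°) = 1.906 m; N'_1 = 49·cos(-4.6°) = 48.8; c'Δl = 18.87; W sinα = -3.9
Slice 2: Δl = 2.1/cos21.9° = 2.263 m; N'_2 = 83·cos21.9° = 77.0; c'Δl = 22.41; W sinα = 31.0
Slice 3: Δl = 1.3/cos49.5° = 2.002 m; N'_3 = 23·cos49.5° = 14.9; c'Δl = 19.82; W sinα = 17.5
Σc'Δl = 61.1 kN/m; ΣN' = 140.8 kN/m; ΣW sinα = 44.5 kN/m
Resisting = 61.1 + 140.8·tan34.3° = 61.1 + 96.0 = 157.1 kN/m
FS = 157.1 / 44.5 = 3.530

FS = 3.53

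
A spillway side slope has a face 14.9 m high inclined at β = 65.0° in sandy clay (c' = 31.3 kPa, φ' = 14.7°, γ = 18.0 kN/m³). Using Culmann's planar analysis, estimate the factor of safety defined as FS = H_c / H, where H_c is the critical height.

FS = 1.13

H_c = (4c'/γ) · sinβ cosφ' / [1 − cos(β − φ')]
    = (4·31.3/18.0) · sin65.0°·cos14.7° / [1 − cos50.3°]
    = 6.956 · 0.8766 / 0.3612 = 16.88 m
FS = H_c / H = 16.88 / 14.9 = 1.133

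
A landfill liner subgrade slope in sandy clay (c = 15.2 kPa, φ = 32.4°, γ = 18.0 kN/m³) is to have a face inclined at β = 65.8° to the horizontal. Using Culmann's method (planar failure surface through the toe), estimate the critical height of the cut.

H_c = 15.75 m

Culmann's analysis gives the critical failure plane at α_cr = (β + φ)/2 = (65.8 + 32.4)/2 = 49.1°, and the critical height
H_c = (4c/γ) · sinβ cosφ / [1 − cos(β − φ)]
    = (4·15.2/18.0) · sin65.8°·cos32.4° / [1 − cos(33.4°)]
    = 3.378 · 0.9121·0.8443 / [1 − 0.8348]
    = 3.378 · 0.7701 / 0.1652
    = 15.75 m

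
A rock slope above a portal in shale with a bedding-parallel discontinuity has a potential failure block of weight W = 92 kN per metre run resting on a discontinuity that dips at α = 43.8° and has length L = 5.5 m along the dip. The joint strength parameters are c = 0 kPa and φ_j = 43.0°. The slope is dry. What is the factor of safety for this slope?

Resolving the block weight along and normal to the plane and applying the Mohr–Coulomb strength on the joint:
N' = W cosα = 92·cos43.8° = 66.4 kN/m
Driving force T = W sinα = 92·sin43.8° = 63.7 kN/m
Resisting force R = c·L + N'·tanφ_j = 0·5.5 + 66.4·tan43.0° = 0.0 + 61.9 = 61.9 kN/m
FS = R / T = 61.9 / 63.7 = 0.972

FS = 0.97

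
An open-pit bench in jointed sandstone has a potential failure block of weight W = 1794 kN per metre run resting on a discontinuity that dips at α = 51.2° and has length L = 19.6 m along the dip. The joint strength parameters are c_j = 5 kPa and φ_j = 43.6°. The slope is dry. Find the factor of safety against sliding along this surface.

FS = 0.84

Resolving the block weight along and normal to the plane and applying the Mohr–Coulomb strength on the joint:
N' = W cosα = 1794·cos51.2° = 1124.1 kN/m
Driving force T = W sinα = 1794·sin51.2° = 1398.1 kN/m
Resisting force R = c_j·L + N'·tanφ_j = 5·19.6 + 1124.1·tan43.6° = 98.0 + 1070.5 = 1168.5 kN/m
FS = R / T = 1168.5 / 1398.1 = 0.836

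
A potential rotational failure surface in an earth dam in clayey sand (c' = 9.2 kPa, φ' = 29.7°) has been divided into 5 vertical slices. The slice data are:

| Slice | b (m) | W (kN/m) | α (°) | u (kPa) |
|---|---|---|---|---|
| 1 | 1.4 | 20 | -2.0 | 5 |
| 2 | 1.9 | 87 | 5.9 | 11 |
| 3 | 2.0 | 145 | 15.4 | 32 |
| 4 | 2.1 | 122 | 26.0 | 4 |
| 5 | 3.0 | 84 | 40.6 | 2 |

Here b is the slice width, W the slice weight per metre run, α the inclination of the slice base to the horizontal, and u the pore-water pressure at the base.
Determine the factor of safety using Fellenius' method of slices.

Ordinary method of slices: FS = Σ[c'·Δl_i + (W_i cosα_i − u_i·Δl_i)·tanφ'] / Σ W_i sinα_i, with Δl_i = b_i / cosα_i.
Slice 1: Δl = 1.4/cos(-2.0°) = 1.401 m; N'_1 = 20·cos(-2.0°) − 5·1.401 = 13.0; c'Δl = 12.89; W sinα = -0.7
Slice 2: Δl = 1.9/cos5.9° = 1.910 m; N'_2 = 87·cos5.9° − 11·1.910 = 65.5; c'Δl = 17.57; W sinα = 8.9
Slice 3: Δl = 2.0/cos15.4° = 2.074 m; N'_3 = 145·cos15.4° − 32·2.074 = 73.4; c'Δl = 19.09; W sinα = 38.5
Slice 4: Δl = 2.1/cos26.0° = 2.336 m; N'_4 = 122·cos26.0° − 4·2.336 = 100.3; c'Δl = 21.50; W sinα = 53.5
Slice 5: Δl = 3.0/cos40.6° = 3.951 m; N'_5 = 84·cos40.6° − 2·3.951 = 55.9; c'Δl = 36.35; W sinα = 54.7
Σc'Δl = 107.4 kN/m; ΣN' = 308.1 kN/m; ΣW sinα = 154.9 kN/m
Resisting = 107.4 + 308.1·tan29.7° = 107.4 + 175.7 = 283.1 kN/m
FS = 283.1 / 154.9 = 1.828

FS = 1.83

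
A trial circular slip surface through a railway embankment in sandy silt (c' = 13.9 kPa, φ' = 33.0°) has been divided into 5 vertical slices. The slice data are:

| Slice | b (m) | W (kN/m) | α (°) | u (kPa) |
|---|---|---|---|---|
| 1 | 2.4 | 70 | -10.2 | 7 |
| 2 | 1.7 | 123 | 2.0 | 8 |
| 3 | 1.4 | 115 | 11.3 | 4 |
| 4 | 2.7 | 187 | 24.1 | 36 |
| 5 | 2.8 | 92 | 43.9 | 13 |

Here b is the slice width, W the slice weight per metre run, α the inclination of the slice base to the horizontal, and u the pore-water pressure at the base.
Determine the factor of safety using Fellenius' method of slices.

FS = 2.58

Ordinary method of slices: FS = Σ[c'·Δl_i + (W_i cosα_i − u_i·Δl_i)·tanφ'] / Σ W_i sinα_i, with Δl_i = b_i / cosα_i.
Slice 1: Δl = 2.4/cos(-10.2°) = 2.439 m; N'_1 = 70·cos(-10.2°) − 7·2.439 = 51.8; c'Δl = 33.90; W sinα = -12.4
Slice 2: Δl = 1.7/cos2.0° = 1.701 m; N'_2 = 123·cos2.0° − 8·1.701 = 109.3; c'Δl = 23.64; W sinα = 4.3
Slice 3: Δl = 1.4/cos11.3° = 1.428 m; N'_3 = 115·cos11.3° − 4·1.428 = 107.1; c'Δl = 19.84; W sinα = 22.5
Slice 4: Δl = 2.7/cos24.1° = 2.958 m; N'_4 = 187·cos24.1° − 36·2.958 = 64.2; c'Δl = 41.11; W sinα = 76.4
Slice 5: Δl = 2.8/cos43.9° = 3.886 m; N'_5 = 92·cos43.9° − 13·3.886 = 15.8; c'Δl = 54.01; W sinα = 63.8
Σc'Δl = 172.5 kN/m; ΣN' = 348.2 kN/m; ΣW sinα = 154.6 kN/m
Resisting = 172.5 + 348.2·tan33.0° = 172.5 + 226.1 = 398.6 kN/m
FS = 398.6 / 154.6 = 2.579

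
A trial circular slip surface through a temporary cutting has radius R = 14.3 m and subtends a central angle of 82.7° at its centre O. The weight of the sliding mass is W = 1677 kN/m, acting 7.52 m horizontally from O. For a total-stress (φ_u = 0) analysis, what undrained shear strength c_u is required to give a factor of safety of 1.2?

c_u = 51.3 kPa

FS = c_u·L_a·R / (W·d), so c_u = FS·W·d / (L_a·R).
Arc length L_a = R·θ = 14.3·(82.7°·π/180) = 14.3·1.4434 = 20.64 m
c_u = 1.2·1677·7.52 / (20.64·14.3) = 15133.2 / 295.16 = 51.27 kPa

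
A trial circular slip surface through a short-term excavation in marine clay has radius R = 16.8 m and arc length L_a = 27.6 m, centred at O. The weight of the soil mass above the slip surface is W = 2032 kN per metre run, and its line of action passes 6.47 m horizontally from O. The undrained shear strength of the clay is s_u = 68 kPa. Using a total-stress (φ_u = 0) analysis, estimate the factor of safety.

FS = 2.40

Taking moments about the centre O, the resisting moment is provided by the undrained shear strength acting along the arc:
M_R = s_u·L_a·R = 68·27.60·16.8 = 31530.2 kN·m/m
M_D = W·d = 2032·6.47 = 13147.0 kN·m/m
FS = M_R / M_D = 31530.2 / 13147.0 = 2.398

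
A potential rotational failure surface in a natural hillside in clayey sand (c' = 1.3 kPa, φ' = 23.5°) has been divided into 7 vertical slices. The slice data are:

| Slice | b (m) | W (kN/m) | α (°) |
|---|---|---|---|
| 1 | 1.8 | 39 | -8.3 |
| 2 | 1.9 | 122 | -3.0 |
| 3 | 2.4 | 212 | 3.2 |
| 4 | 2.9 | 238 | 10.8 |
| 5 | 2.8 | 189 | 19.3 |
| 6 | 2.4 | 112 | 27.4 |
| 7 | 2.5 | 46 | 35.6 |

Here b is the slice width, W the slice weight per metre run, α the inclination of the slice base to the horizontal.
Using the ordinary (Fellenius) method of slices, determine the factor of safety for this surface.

FS = 2.29

Ordinary method of slices: FS = Σ[c'·Δl_i + (W_i cosα_i)·tanφ'] / Σ W_i sinα_i, with Δl_i = b_i / cosα_i.
Slice 1: Δl = 1.8/cos(-8.3°) = 1.819 m; N'_1 = 39·cos(-8.3°) = 38.6; c'Δl = 2.36; W sinα = -5.6
Slice 2: Δl = 1.9/cos(-3.0°) = 1.903 m; N'_2 = 122·cos(-3.0°) = 121.8; c'Δl = 2.47; W sinα = -6.4
Slice 3: Δl = 2.4/cos3.2° = 2.404 m; N'_3 = 212·cos3.2° = 211.7; c'Δl = 3.12; W sinα = 11.8
Slice 4: Δl = 2.9/cos10.8° = 2.952 m; N'_4 = 238·cos10.8° = 233.8; c'Δl = 3.84; W sinα = 44.6
Slice 5: Δl = 2.8/cos19.3° = 2.967 m; N'_5 = 189·cos19.3° = 178.4; c'Δl = 3.86; W sinα = 62.5
Slice 6: Δl = 2.4/cos27.4° = 2.703 m; N'_6 = 112·cos27.4° = 99.4; c'Δl = 3.51; W sinα = 51.5
Slice 7: Δl = 2.5/cos35.6° = 3.075 m; N'_7 = 46·cos35.6° = 37.4; c'Δl = 4.00; W sinα = 26.8
Σc'Δl = 23.2 kN/m; ΣN' = 921.1 kN/m; ΣW sinα = 185.2 kN/m
Resisting = 23.2 + 921.1·tan23.5° = 23.2 + 400.5 = 423.7 kN/m
FS = 423.7 / 185.2 = 2.288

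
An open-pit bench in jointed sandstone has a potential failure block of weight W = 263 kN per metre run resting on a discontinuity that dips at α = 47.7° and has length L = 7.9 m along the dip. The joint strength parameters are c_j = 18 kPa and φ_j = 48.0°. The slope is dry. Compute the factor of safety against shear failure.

FS = 1.74

Resolving the block weight along and normal to the plane and applying the Mohr–Coulomb strength on the joint:
N' = W cosα = 263·cos47.7° = 177.0 kN/m
Driving force T = W sinα = 263·sin47.7° = 194.5 kN/m
Resisting force R = c_j·L + N'·tanφ_j = 18·7.9 + 177.0·tan48.0° = 142.2 + 196.6 = 338.8 kN/m
FS = R / T = 338.8 / 194.5 = 1.742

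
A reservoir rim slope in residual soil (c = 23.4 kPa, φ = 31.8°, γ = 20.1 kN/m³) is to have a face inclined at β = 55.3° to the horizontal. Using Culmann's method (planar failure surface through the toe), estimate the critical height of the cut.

Culmann's analysis gives the critical failure plane at α_cr = (β + φ)/2 = (55.3 + 31.8)/2 = 43.5°, and the critical height
H_c = (4c/γ) · sinβ cosφ / [1 − cos(β − φ)]
    = (4·23.4/20.1) · sin55.3°·cos31.8° / [1 − cos(23.5°)]
    = 4.657 · 0.8221·0.8499 / [1 − 0.9171]
    = 4.657 · 0.6987 / 0.0829
    = 39.23 m

H_c = 39.23 m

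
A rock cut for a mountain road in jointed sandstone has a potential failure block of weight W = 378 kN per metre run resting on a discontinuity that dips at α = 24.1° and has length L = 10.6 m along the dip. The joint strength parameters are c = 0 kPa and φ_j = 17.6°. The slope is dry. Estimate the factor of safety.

Resolving the block weight along and normal to the plane and applying the Mohr–Coulomb strength on the joint:
N' = W cosα = 378·cos24.1° = 345.1 kN/m
Driving force T = W sinα = 378·sin24.1° = 154.3 kN/m
Resisting force R = c·L + N'·tanφ_j = 0·10.6 + 345.1·tan17.6° = 0.0 + 109.5 = 109.5 kN/m
FS = R / T = 109.5 / 154.3 = 0.709

FS = 0.71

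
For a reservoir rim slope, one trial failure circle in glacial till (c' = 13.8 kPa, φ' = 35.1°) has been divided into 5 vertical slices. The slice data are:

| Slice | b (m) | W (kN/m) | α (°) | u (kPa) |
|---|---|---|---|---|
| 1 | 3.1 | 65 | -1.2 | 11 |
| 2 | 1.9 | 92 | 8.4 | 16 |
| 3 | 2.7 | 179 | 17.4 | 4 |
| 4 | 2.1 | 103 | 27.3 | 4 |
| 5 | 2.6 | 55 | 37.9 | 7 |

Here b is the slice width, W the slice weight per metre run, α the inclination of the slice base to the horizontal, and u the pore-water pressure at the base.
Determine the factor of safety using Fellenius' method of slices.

Ordinary method of slices: FS = Σ[c'·Δl_i + (W_i cosα_i − u_i·Δl_i)·tanφ'] / Σ W_i sinα_i, with Δl_i = b_i / cosα_i.
Slice 1: Δl = 3.1/cos(-1.2°) = 3.101 m; N'_1 = 65·cos(-1.2°) − 11·3.101 = 30.9; c'Δl = 42.79; W sinα = -1.4
Slice 2: Δl = 1.9/cos8.4° = 1.921 m; N'_2 = 92·cos8.4° − 16·1.921 = 60.3; c'Δl = 26.50; W sinα = 13.4
Slice 3: Δl = 2.7/cos17.4° = 2.829 m; N'_3 = 179·cos17.4° − 4·2.829 = 159.5; c'Δl = 39.05; W sinα = 53.5
Slice 4: Δl = 2.1/cos27.3° = 2.363 m; N'_4 = 103·cos27.3° − 4·2.363 = 82.1; c'Δl = 32.61; W sinα = 47.2
Slice 5: Δl = 2.6/cos37.9° = 3.295 m; N'_5 = 55·cos37.9° − 7·3.295 = 20.3; c'Δl = 45.47; W sinα = 33.8
Σc'Δl = 186.4 kN/m; ΣN' = 353.1 kN/m; ΣW sinα = 146.6 kN/m
Resisting = 186.4 + 353.1·tan35.1° = 186.4 + 248.1 = 434.6 kN/m
FS = 434.6 / 146.6 = 2.964

FS = 2.96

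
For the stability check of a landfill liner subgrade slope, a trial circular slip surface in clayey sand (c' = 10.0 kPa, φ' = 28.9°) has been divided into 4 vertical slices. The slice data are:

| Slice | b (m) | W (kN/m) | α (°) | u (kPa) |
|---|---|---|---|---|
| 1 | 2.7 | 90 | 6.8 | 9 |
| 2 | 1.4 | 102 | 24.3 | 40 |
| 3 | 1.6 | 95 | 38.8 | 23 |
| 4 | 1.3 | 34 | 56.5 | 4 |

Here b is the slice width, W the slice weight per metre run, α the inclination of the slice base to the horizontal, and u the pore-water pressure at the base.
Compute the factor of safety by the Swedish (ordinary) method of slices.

FS = 1.14

Ordinary method of slices: FS = Σ[c'·Δl_i + (W_i cosα_i − u_i·Δl_i)·tanφ'] / Σ W_i sinα_i, with Δl_i = b_i / cosα_i.
Slice 1: Δl = 2.7/cos6.8° = 2.719 m; N'_1 = 90·cos6.8° − 9·2.719 = 64.9; c'Δl = 27.19; W sinα = 10.7
Slice 2: Δl = 1.4/cos24.3° = 1.536 m; N'_2 = 102·cos24.3° − 40·1.536 = 31.5; c'Δl = 15.36; W sinα = 42.0
Slice 3: Δl = 1.6/cos38.8° = 2.053 m; N'_3 = 95·cos38.8° − 23·2.053 = 26.8; c'Δl = 20.53; W sinα = 59.5
Slice 4: Δl = 1.3/cos56.5° = 2.355 m; N'_4 = 34·cos56.5° − 4·2.355 = 9.3; c'Δl = 23.55; W sinα = 28.4
Σc'Δl = 86.6 kN/m; ΣN' = 132.6 kN/m; ΣW sinα = 140.5 kN/m
Resisting = 86.6 + 132.6·tan28.9° = 86.6 + 73.2 = 159.8 kN/m
FS = 159.8 / 140.5 = 1.137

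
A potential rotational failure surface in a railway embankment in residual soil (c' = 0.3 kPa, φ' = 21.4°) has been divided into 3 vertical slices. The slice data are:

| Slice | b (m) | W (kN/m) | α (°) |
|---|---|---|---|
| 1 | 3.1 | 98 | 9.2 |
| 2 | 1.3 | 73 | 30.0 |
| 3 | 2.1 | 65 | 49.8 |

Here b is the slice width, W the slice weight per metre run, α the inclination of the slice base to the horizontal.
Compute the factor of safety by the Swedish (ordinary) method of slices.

Ordinary method of slices: FS = Σ[c'·Δl_i + (W_i cosα_i)·tanφ'] / Σ W_i sinα_i, with Δl_i = b_i / cosα_i.
Slice 1: Δl = 3.1/cos9.2° = 3.140 m; N'_1 = 98·cos9.2° = 96.7; c'Δl = 0.94; W sinα = 15.7
Slice 2: Δl = 1.3/cos30.0° = 1.501 m; N'_2 = 73·cos30.0° = 63.2; c'Δl = 0.45; W sinα = 36.5
Slice 3: Δl = 2.1/cos49.8° = 3.254 m; N'_3 = 65·cos49.8° = 42.0; c'Δl = 0.98; W sinα = 49.6
Σc'Δl = 2.4 kN/m; ΣN' = 201.9 kN/m; ΣW sinα = 101.8 kN/m
Resisting = 2.4 + 201.9·tan21.4° = 2.4 + 79.1 = 81.5 kN/m
FS = 81.5 / 101.8 = 0.800

FS = 0.80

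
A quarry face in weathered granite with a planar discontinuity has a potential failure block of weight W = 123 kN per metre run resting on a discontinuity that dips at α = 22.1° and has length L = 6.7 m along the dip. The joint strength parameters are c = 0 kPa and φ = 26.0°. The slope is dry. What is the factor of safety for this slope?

Resolving the block weight along and normal to the plane and applying the Mohr–Coulomb strength on the joint:
N' = W cosα = 123·cos22.1° = 114.0 kN/m
Driving force T = W sinα = 123·sin22.1° = 46.3 kN/m
Resisting force R = c·L + N'·tanφ = 0·6.7 + 114.0·tan26.0° = 0.0 + 55.6 = 55.6 kN/m
FS = R / T = 55.6 / 46.3 = 1.201

FS = 1.20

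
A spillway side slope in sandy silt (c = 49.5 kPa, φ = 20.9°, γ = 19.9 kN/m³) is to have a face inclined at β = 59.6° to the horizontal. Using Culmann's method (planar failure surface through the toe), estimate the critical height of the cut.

Culmann's analysis gives the critical failure plane at α_cr = (β + φ)/2 = (59.6 + 20.9)/2 = 40.2°, and the critical height
H_c = (4c/γ) · sinβ cosφ / [1 − cos(β − φ)]
    = (4·49.5/19.9) · sin59.6°·cos20.9° / [1 − cos(38.7°)]
    = 9.950 · 0.8625·0.9342 / [1 − 0.7804]
    = 9.950 · 0.8058 / 0.2196
    = 36.51 m

H_c = 36.51 m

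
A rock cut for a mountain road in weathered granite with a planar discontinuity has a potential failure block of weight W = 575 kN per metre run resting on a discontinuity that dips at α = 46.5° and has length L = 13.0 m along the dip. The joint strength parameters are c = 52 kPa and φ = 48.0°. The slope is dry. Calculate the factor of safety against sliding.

FS = 2.67

Resolving the block weight along and normal to the plane and applying the Mohr–Coulomb strength on the joint:
N' = W cosα = 575·cos46.5° = 395.8 kN/m
Driving force T = W sinα = 575·sin46.5° = 417.1 kN/m
Resisting force R = c·L + N'·tanφ = 52·13.0 + 395.8·tan48.0° = 676.0 + 439.6 = 1115.6 kN/m
FS = R / T = 1115.6 / 417.1 = 2.675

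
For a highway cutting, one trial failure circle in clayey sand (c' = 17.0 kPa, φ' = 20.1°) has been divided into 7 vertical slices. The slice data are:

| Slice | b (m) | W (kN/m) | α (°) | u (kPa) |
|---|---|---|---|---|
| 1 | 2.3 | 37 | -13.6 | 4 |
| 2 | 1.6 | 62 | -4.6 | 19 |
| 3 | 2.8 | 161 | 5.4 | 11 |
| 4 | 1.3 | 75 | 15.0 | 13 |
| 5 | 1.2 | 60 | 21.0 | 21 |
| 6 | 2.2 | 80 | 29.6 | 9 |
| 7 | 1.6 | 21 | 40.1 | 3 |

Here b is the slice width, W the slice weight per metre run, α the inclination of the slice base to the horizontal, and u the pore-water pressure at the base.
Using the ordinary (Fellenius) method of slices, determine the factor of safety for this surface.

Ordinary method of slices: FS = Σ[c'·Δl_i + (W_i cosα_i − u_i·Δl_i)·tanφ'] / Σ W_i sinα_i, with Δl_i = b_i / cosα_i.
Slice 1: Δl = 2.3/cos(-13.6°) = 2.366 m; N'_1 = 37·cos(-13.6°) − 4·2.366 = 26.5; c'Δl = 40.23; W sinα = -8.7
Slice 2: Δl = 1.6/cos(-4.6°) = 1.605 m; N'_2 = 62·cos(-4.6°) − 19·1.605 = 31.3; c'Δl = 27.29; W sinα = -5.0
Slice 3: Δl = 2.8/cos5.4° = 2.812 m; N'_3 = 161·cos5.4° − 11·2.812 = 129.3; c'Δl = 47.81; W sinα = 15.2
Slice 4: Δl = 1.3/cos15.0° = 1.346 m; N'_4 = 75·cos15.0° − 13·1.346 = 54.9; c'Δl = 22.88; W sinα = 19.4
Slice 5: Δl = 1.2/cos21.0° = 1.285 m; N'_5 = 60·cos21.0° − 21·1.285 = 29.0; c'Δl = 21.85; W sinα = 21.5
Slice 6: Δl = 2.2/cos29.6° = 2.530 m; N'_6 = 80·cos29.6° − 9·2.530 = 46.8; c'Δl = 43.01; W sinα = 39.5
Slice 7: Δl = 1.6/cos40.1° = 2.092 m; N'_7 = 21·cos40.1° − 3·2.092 = 9.8; c'Δl = 35.56; W sinα = 13.5
Σc'Δl = 238.6 kN/m; ΣN' = 327.7 kN/m; ΣW sinα = 95.4 kN/m
Resisting = 238.6 + 327.7·tan20.1° = 238.6 + 119.9 = 358.6 kN/m
FS = 358.6 / 95.4 = 3.757

FS = 3.76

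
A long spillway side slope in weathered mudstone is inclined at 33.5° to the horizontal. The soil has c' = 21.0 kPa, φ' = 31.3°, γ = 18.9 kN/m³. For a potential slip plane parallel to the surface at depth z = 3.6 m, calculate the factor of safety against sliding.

FS = 1.59

For an infinite slope with a slip plane parallel to the surface (no pore pressure): FS = [c' + γz cos²β tanφ'] / [γz sinβ cosβ].
γz = 18.9·3.6 = 68.04 kN/m²
Numerator = 21.0 + 68.04·cos²33.5°·tan31.3° = 21.0 + 68.04·0.6954·0.6080 = 49.767 kPa
Denominator = 68.04·sin33.5°·cos33.5° = 68.04·0.5519·0.8339 = 31.316 kPa
FS = 49.767 / 31.316 = 1.589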